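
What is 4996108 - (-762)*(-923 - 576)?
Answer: 3853870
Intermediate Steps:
4996108 - (-762)*(-923 - 576) = 4996108 - (-762)*(-1499) = 4996108 - 1*1142238 = 4996108 - 1142238 = 3853870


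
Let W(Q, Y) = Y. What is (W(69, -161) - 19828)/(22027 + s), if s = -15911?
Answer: -19989/6116 ≈ -3.2683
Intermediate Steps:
(W(69, -161) - 19828)/(22027 + s) = (-161 - 19828)/(22027 - 15911) = -19989/6116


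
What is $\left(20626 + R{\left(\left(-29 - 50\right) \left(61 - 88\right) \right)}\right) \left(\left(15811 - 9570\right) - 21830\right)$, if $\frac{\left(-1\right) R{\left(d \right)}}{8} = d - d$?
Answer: $-321538714$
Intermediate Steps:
$R{\left(d \right)} = 0$ ($R{\left(d \right)} = - 8 \left(d - d\right) = \left(-8\right) 0 = 0$)
$\left(20626 + R{\left(\left(-29 - 50\right) \left(61 - 88\right) \right)}\right) \left(\left(15811 - 9570\right) - 21830\right) = \left(20626 + 0\right) \left(\left(15811 - 9570\right) - 21830\right) = 20626 \left(6241 - 21830\right) = 20626 \left(-15589\right) = -321538714$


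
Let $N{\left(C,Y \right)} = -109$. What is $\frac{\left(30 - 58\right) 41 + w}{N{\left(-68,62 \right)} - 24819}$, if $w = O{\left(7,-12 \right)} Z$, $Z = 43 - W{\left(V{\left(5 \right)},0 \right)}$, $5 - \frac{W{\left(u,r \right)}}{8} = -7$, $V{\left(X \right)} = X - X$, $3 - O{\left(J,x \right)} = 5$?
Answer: $\frac{521}{12464} \approx 0.0418$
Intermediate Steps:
$O{\left(J,x \right)} = -2$ ($O{\left(J,x \right)} = 3 - 5 = -2$)
$V{\left(X \right)} = 0$
$W{\left(u,r \right)} = 96$ ($W{\left(u,r \right)} = 40 - -56 = 40 + 56 = 96$)
$Z = -53$ ($Z = 43 - 96 = -53$)
$w = 106$ ($w = \left(-2\right) \left(-53\right) = 106$)
$\frac{\left(30 - 58\right) 41 + w}{N{\left(-68,62 \right)} - 24819} = \frac{\left(30 - 58\right) 41 + 106}{-109 - 24819} = \frac{\left(-28\right) 41 + 106}{-24928} = \left(-1148 + 106\right) \left(- \frac{1}{24928}\right) = \left(-1042\right) \left(- \frac{1}{24928}\right) = \frac{521}{12464}$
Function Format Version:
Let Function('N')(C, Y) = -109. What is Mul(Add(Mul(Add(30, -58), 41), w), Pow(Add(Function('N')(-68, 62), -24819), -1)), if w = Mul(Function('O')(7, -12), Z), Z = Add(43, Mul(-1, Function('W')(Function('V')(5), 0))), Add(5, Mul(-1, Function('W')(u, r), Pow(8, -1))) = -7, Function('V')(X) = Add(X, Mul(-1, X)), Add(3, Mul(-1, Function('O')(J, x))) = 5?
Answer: Rational(521, 12464) ≈ 0.041800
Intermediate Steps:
Function('O')(J, x) = -2 (Function('O')(J, x) = Add(3, Mul(-1, 5)) = Add(3, -5) = -2)
Function('V')(X) = 0
Function('W')(u, r) = 96 (Function('W')(u, r) = Add(40, Mul(-8, -7)) = Add(40, 56) = 96)
Z = -53 (Z = Add(43, Mul(-1, 96)) = Add(43, -96) = -53)
w = 106 (w = Mul(-2, -53) = 106)
Mul(Add(Mul(Add(30, -58), 41), w), Pow(Add(Function('N')(-68, 62), -24819), -1)) = Mul(Add(Mul(Add(30, -58), 41), 106), Pow(Add(-109, -24819), -1)) = Mul(Add(Mul(-28, 41), 106), Pow(-24928, -1)) = Mul(Add(-1148, 106), Rational(-1, 24928)) = Mul(-1042, Rational(-1, 24928)) = Rational(521, 12464)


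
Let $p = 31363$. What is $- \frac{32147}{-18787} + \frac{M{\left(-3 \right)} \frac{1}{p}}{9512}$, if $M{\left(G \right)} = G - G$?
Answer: $\frac{32147}{18787} \approx 1.7111$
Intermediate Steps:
$M{\left(G \right)} = 0$
$- \frac{32147}{-18787} + \frac{M{\left(-3 \right)} \frac{1}{p}}{9512} = - \frac{32147}{-18787} + \frac{0 \cdot \frac{1}{31363}}{9512} = \left(-32147\right) \left(- \frac{1}{18787}\right) + 0 \cdot \frac{1}{31363} \cdot \frac{1}{9512} = \frac{32147}{18787} + 0 \cdot \frac{1}{9512} = \frac{32147}{18787} + 0 = \frac{32147}{18787}$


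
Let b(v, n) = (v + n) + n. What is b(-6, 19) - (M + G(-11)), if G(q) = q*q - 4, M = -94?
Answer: 9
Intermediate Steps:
G(q) = -4 + q² (G(q) = q² - 4 = -4 + q²)
b(v, n) = v + 2*n (b(v, n) = (n + v) + n = v + 2*n)
b(-6, 19) - (M + G(-11)) = (-6 + 2*19) - (-94 + (-4 + (-11)²)) = (-6 + 38) - (-94 + (-4 + 121)) = 32 - (-94 + 117) = 32 - 1*23 = 32 - 23 = 9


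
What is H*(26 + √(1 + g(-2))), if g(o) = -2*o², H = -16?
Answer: -416 - 16*I*√7 ≈ -416.0 - 42.332*I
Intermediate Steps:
H*(26 + √(1 + g(-2))) = -16*(26 + √(1 - 2*(-2)²)) = -16*(26 + √(1 - 2*4)) = -16*(26 + √(1 - 8)) = -16*(26 + √(-7)) = -16*(26 + I*√7) = -416 - 16*I*√7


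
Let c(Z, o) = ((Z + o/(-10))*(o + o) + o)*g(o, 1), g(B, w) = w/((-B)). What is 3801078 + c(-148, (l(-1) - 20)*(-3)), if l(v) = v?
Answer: 19006928/5 ≈ 3.8014e+6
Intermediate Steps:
g(B, w) = -w/B (g(B, w) = w*(-1/B) = -w/B)
c(Z, o) = -(o + 2*o*(Z - o/10))/o (c(Z, o) = ((Z + o/(-10))*(o + o) + o)*(-1*1/o) = ((Z + o*(-⅒))*(2*o) + o)*(-1/o) = ((Z - o/10)*(2*o) + o)*(-1/o) = (2*o*(Z - o/10) + o)*(-1/o) = (o + 2*o*(Z - o/10))*(-1/o) = -(o + 2*o*(Z - o/10))/o)
3801078 + c(-148, (l(-1) - 20)*(-3)) = 3801078 + (-1 - 2*(-148) + ((-1 - 20)*(-3))/5) = 3801078 + (-1 + 296 + (-21*(-3))/5) = 3801078 + (-1 + 296 + (⅕)*63) = 3801078 + (-1 + 296 + 63/5) = 3801078 + 1538/5 = 19006928/5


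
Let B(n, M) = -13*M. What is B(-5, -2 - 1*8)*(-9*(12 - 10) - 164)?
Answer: -23660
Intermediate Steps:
B(-5, -2 - 1*8)*(-9*(12 - 10) - 164) = (-13*(-2 - 1*8))*(-9*(12 - 10) - 164) = (-13*(-2 - 8))*(-9*2 - 164) = (-13*(-10))*(-18 - 164) = 130*(-182) = -23660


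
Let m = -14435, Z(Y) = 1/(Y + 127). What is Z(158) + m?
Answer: -4113974/285 ≈ -14435.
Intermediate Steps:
Z(Y) = 1/(127 + Y)
Z(158) + m = 1/(127 + 158) - 14435 = 1/285 - 14435 = -4113974/285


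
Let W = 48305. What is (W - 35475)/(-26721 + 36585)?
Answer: 6415/4932 ≈ 1.3007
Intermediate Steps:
(W - 35475)/(-26721 + 36585) = (48305 - 35475)/(-26721 + 36585) = 12830/9864 = 12830*(1/9864) = 6415/4932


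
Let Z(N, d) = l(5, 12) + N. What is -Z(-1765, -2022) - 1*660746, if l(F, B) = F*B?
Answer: -659041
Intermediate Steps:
l(F, B) = B*F
Z(N, d) = 60 + N (Z(N, d) = 12*5 + N = 60 + N)
-Z(-1765, -2022) - 1*660746 = -(60 - 1765) - 1*660746 = -1*(-1705) - 660746 = 1705 - 660746 = -659041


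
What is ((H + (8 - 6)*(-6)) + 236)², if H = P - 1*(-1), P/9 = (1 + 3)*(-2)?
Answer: 23409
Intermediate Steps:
P = -72 (P = 9*((1 + 3)*(-2)) = 9*(4*(-2)) = 9*(-8) = -72)
H = -71 (H = -72 - 1*(-1) = -72 + 1 = -71)
((H + (8 - 6)*(-6)) + 236)² = ((-71 + (8 - 6)*(-6)) + 236)² = ((-71 + 2*(-6)) + 236)² = ((-71 - 12) + 236)² = (-83 + 236)² = 153² = 23409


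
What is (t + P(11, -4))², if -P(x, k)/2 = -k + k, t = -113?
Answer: 12769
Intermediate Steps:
P(x, k) = 0 (P(x, k) = -2*(-k + k) = -2*0 = 0)
(t + P(11, -4))² = (-113 + 0)² = (-113)² = 12769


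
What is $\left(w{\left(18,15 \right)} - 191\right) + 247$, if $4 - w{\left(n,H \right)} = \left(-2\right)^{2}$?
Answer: $56$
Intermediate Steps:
$w{\left(n,H \right)} = 0$ ($w{\left(n,H \right)} = 4 - \left(-2\right)^{2} = 4 - 4 = 0$)
$\left(w{\left(18,15 \right)} - 191\right) + 247 = \left(0 - 191\right) + 247 = -191 + 247 = 56$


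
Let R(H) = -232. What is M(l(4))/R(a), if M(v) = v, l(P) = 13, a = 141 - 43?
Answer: -13/232 ≈ -0.056035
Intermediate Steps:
a = 98
M(l(4))/R(a) = 13/(-232) = 13*(-1/232) = -13/232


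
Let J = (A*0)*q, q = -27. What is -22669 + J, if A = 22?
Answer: -22669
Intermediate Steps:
J = 0 (J = (22*0)*(-27) = 0*(-27) = 0)
-22669 + J = -22669 + 0 = -22669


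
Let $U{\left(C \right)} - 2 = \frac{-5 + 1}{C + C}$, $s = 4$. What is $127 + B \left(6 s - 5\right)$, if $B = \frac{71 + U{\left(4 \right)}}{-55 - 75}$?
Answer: $\frac{6053}{52} \approx 116.4$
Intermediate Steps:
$U{\left(C \right)} = 2 - \frac{2}{C}$ ($U{\left(C \right)} = 2 + \frac{-5 + 1}{C + C} = 2 - \frac{4}{2 C} = 2 - 4 \frac{1}{2 C} = 2 - \frac{2}{C}$)
$B = - \frac{29}{52}$ ($B = \frac{71 + \left(2 - \frac{2}{4}\right)}{-55 - 75} = \frac{71 + \left(2 - \frac{1}{2}\right)}{-130} = \left(71 + \left(2 - \frac{1}{2}\right)\right) \left(- \frac{1}{130}\right) = \left(71 + \frac{3}{2}\right) \left(- \frac{1}{130}\right) = \frac{145}{2} \left(- \frac{1}{130}\right) = - \frac{29}{52} \approx -0.55769$)
$127 + B \left(6 s - 5\right) = 127 - \frac{29 \left(6 \cdot 4 - 5\right)}{52} = 127 - \frac{29 \left(24 - 5\right)}{52} = 127 - \frac{551}{52} = \frac{6053}{52}$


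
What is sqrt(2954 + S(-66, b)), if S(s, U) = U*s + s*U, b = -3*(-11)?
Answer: I*sqrt(1402) ≈ 37.443*I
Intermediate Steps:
b = 33
S(s, U) = 2*U*s (S(s, U) = U*s + U*s = 2*U*s)
sqrt(2954 + S(-66, b)) = sqrt(2954 + 2*33*(-66)) = sqrt(2954 - 4356) = sqrt(-1402) = I*sqrt(1402)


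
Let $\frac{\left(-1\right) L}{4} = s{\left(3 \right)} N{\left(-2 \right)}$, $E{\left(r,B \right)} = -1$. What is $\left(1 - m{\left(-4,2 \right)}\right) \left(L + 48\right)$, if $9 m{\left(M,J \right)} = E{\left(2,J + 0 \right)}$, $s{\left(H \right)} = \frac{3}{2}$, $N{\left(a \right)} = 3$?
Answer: $\frac{100}{3} \approx 33.333$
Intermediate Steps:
$s{\left(H \right)} = \frac{3}{2}$ ($s{\left(H \right)} = 3 \cdot \frac{1}{2} = \frac{3}{2}$)
$m{\left(M,J \right)} = - \frac{1}{9}$ ($m{\left(M,J \right)} = \frac{1}{9} \left(-1\right) = - \frac{1}{9}$)
$L = -18$ ($L = - 4 \cdot \frac{3}{2} \cdot 3 = \left(-4\right) \frac{9}{2} = -18$)
$\left(1 - m{\left(-4,2 \right)}\right) \left(L + 48\right) = \left(1 - - \frac{1}{9}\right) \left(-18 + 48\right) = \left(1 + \frac{1}{9}\right) 30 = \frac{10}{9} \cdot 30 = \frac{100}{3}$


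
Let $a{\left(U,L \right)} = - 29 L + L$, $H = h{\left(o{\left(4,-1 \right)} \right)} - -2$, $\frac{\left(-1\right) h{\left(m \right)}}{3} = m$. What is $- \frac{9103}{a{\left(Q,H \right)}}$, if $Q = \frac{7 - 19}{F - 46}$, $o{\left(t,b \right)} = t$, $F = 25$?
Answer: $- \frac{9103}{280} \approx -32.511$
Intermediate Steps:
$h{\left(m \right)} = - 3 m$
$Q = \frac{4}{7}$ ($Q = \frac{7 - 19}{25 - 46} = - \frac{12}{-21} = \left(-12\right) \left(- \frac{1}{21}\right) = \frac{4}{7} \approx 0.57143$)
$H = -10$ ($H = \left(-3\right) 4 - -2 = -12 + 2 = -10$)
$a{\left(U,L \right)} = - 28 L$
$- \frac{9103}{a{\left(Q,H \right)}} = - \frac{9103}{\left(-28\right) \left(-10\right)} = - \frac{9103}{280}$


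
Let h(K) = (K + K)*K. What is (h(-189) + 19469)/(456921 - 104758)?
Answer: 90911/352163 ≈ 0.25815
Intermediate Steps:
h(K) = 2*K² (h(K) = (2*K)*K = 2*K²)
(h(-189) + 19469)/(456921 - 104758) = (2*(-189)² + 19469)/(456921 - 104758) = (2*35721 + 19469)/352163 = (71442 + 19469)*(1/352163) = 90911*(1/352163) = 90911/352163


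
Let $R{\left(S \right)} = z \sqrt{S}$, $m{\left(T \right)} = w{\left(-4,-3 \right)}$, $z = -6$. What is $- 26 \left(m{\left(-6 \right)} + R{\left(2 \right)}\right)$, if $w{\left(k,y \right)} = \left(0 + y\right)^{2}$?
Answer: $-234 + 156 \sqrt{2} \approx -13.383$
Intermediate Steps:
$w{\left(k,y \right)} = y^{2}$
$m{\left(T \right)} = 9$ ($m{\left(T \right)} = \left(-3\right)^{2} = 9$)
$R{\left(S \right)} = - 6 \sqrt{S}$
$- 26 \left(m{\left(-6 \right)} + R{\left(2 \right)}\right) = - 26 \left(9 - 6 \sqrt{2}\right) = -234 + 156 \sqrt{2}$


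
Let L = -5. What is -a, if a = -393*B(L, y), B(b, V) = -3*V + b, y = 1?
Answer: -3144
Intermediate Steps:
B(b, V) = b - 3*V
a = 3144 (a = -393*(-5 - 3*1) = -393*(-5 - 3) = -393*(-8) = 3144)
-a = -1*3144 = -3144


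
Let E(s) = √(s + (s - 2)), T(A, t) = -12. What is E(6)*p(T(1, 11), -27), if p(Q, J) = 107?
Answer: 107*√10 ≈ 338.36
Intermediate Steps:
E(s) = √(-2 + 2*s) (E(s) = √(s + (-2 + s)) = √(-2 + 2*s))
E(6)*p(T(1, 11), -27) = √(-2 + 2*6)*107 = √(-2 + 12)*107 = √10*107 = 107*√10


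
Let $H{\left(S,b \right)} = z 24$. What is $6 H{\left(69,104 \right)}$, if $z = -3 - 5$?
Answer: $-1152$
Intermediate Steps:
$z = -8$ ($z = -3 - 5 = -8$)
$H{\left(S,b \right)} = -192$ ($H{\left(S,b \right)} = \left(-8\right) 24 = -192$)
$6 H{\left(69,104 \right)} = 6 \left(-192\right) = -1152$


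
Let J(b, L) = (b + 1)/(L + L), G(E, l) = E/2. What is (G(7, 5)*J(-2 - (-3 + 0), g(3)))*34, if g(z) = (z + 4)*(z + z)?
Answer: 17/6 ≈ 2.8333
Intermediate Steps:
g(z) = 2*z*(4 + z) (g(z) = (4 + z)*(2*z) = 2*z*(4 + z))
G(E, l) = E/2 (G(E, l) = E*(1/2) = E/2)
J(b, L) = (1 + b)/(2*L) (J(b, L) = (1 + b)/((2*L)) = (1 + b)*(1/(2*L)) = (1 + b)/(2*L))
(G(7, 5)*J(-2 - (-3 + 0), g(3)))*34 = (((1/2)*7)*((1 + (-2 - (-3 + 0)))/(2*((2*3*(4 + 3))))))*34 = (7*((1 + (-2 - 1*(-3)))/(2*((2*3*7))))/2)*34 = (7*((1/2)*(1 + (-2 + 3))/42)/2)*34 = (7*((1/2)*(1/42)*(1 + 1))/2)*34 = (7*((1/2)*(1/42)*2)/2)*34 = ((7/2)*(1/42))*34 = (1/12)*34 = 17/6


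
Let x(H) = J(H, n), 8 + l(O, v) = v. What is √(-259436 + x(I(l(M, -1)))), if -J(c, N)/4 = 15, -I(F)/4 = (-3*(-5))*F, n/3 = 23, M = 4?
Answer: 2*I*√64874 ≈ 509.41*I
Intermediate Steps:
l(O, v) = -8 + v
n = 69 (n = 3*23 = 69)
I(F) = -60*F (I(F) = -4*(-3*(-5))*F = -60*F)
J(c, N) = -60 (J(c, N) = -4*15 = -60)
x(H) = -60
√(-259436 + x(I(l(M, -1)))) = √(-259436 - 60) = √(-259496) = 2*I*√64874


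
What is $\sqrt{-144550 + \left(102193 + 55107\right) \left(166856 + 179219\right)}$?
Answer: $5 \sqrt{2177498118} \approx 2.3332 \cdot 10^{5}$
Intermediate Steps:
$\sqrt{-144550 + \left(102193 + 55107\right) \left(166856 + 179219\right)} = \sqrt{-144550 + 157300 \cdot 346075} = \sqrt{-144550 + 54437597500} = \sqrt{54437452950} = 5 \sqrt{2177498118}$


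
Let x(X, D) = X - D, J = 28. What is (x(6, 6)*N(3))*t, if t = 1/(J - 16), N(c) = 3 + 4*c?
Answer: 0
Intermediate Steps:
t = 1/12 (t = 1/(28 - 16) = 1/12 ≈ 0.083333)
(x(6, 6)*N(3))*t = ((6 - 1*6)*(3 + 4*3))*(1/12) = ((6 - 6)*(3 + 12))*(1/12) = (0*15)*(1/12) = 0*(1/12) = 0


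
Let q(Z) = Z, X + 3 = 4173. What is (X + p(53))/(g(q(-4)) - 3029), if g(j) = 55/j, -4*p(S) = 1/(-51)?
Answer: -850681/620721 ≈ -1.3705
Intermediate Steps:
X = 4170 (X = -3 + 4173 = 4170)
p(S) = 1/204 (p(S) = -¼/(-51) = -¼*(-1/51) = 1/204)
(X + p(53))/(g(q(-4)) - 3029) = (4170 + 1/204)/(55/(-4) - 3029) = 850681/(204*(55*(-¼) - 3029)) = 850681/(204*(-55/4 - 3029)) = 850681/(204*(-12171/4)) = (850681/204)*(-4/12171) = -850681/620721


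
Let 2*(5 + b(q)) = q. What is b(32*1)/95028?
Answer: 11/95028 ≈ 0.00011576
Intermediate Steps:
b(q) = -5 + q/2
b(32*1)/95028 = (-5 + (32*1)/2)/95028 = (-5 + (1/2)*32)*(1/95028) = (-5 + 16)*(1/95028) = 11*(1/95028) = 11/95028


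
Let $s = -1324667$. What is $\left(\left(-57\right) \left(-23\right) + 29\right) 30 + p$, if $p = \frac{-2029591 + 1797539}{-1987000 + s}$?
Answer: $\frac{133129245452}{3311667} \approx 40200.0$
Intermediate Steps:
$p = \frac{232052}{3311667}$ ($p = \frac{-2029591 + 1797539}{-1987000 - 1324667} = - \frac{232052}{-3311667} = \left(-232052\right) \left(- \frac{1}{3311667}\right) = \frac{232052}{3311667} \approx 0.070071$)
$\left(\left(-57\right) \left(-23\right) + 29\right) 30 + p = \left(\left(-57\right) \left(-23\right) + 29\right) 30 + \frac{232052}{3311667} = \left(1311 + 29\right) 30 + \frac{232052}{3311667} = 1340 \cdot 30 + \frac{232052}{3311667} = 40200 + \frac{232052}{3311667} = \frac{133129245452}{3311667}$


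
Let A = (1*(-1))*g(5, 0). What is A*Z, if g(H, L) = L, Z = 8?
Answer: 0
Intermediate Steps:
A = 0 (A = (1*(-1))*0 = -1*0 = 0)
A*Z = 0*8 = 0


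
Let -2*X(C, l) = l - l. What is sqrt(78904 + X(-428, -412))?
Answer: 2*sqrt(19726) ≈ 280.90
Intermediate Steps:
X(C, l) = 0 (X(C, l) = -(l - l)/2 = -1/2*0 = 0)
sqrt(78904 + X(-428, -412)) = sqrt(78904 + 0) = sqrt(78904) = 2*sqrt(19726)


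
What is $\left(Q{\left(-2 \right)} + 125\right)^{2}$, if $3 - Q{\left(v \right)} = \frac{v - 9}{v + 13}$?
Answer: $16641$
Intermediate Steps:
$Q{\left(v \right)} = 3 - \frac{-9 + v}{13 + v}$ ($Q{\left(v \right)} = 3 - \frac{v - 9}{v + 13} = 3 - \frac{-9 + v}{13 + v}$)
$\left(Q{\left(-2 \right)} + 125\right)^{2} = \left(\frac{2 \left(24 - 2\right)}{13 - 2} + 125\right)^{2} = \left(2 \cdot \frac{1}{11} \cdot 22 + 125\right)^{2} = \left(4 + 125\right)^{2} = 129^{2} = 16641$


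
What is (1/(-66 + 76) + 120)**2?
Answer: 1442401/100 ≈ 14424.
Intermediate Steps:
(1/(-66 + 76) + 120)**2 = (1/10 + 120)**2 = (1201/10)**2 = 1442401/100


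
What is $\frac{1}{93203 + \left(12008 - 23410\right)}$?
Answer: $\frac{1}{81801} \approx 1.2225 \cdot 10^{-5}$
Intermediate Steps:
$\frac{1}{93203 + \left(12008 - 23410\right)} = \frac{1}{93203 - 11402} = \frac{1}{81801}$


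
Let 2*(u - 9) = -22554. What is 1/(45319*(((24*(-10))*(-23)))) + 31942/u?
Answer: -665886568141/234901066320 ≈ -2.8348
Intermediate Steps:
u = -11268 (u = 9 + (½)*(-22554) = 9 - 11277 = -11268)
1/(45319*(((24*(-10))*(-23)))) + 31942/u = 1/(45319*(((24*(-10))*(-23)))) + 31942/(-11268) = 1/(45319*((-240*(-23)))) + 31942*(-1/11268) = (1/45319)/5520 - 15971/5634 = (1/45319)*(1/5520) - 15971/5634 = 1/250160880 - 15971/5634 = -665886568141/234901066320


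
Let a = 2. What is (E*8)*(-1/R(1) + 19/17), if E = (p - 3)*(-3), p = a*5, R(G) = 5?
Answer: -13104/85 ≈ -154.16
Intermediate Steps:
p = 10 (p = 2*5 = 10)
E = -21 (E = (10 - 3)*(-3) = 7*(-3) = -21)
(E*8)*(-1/R(1) + 19/17) = (-21*8)*(-1/5 + 19/17) = -168*(-1*1/5 + 19*(1/17)) = -168*(-1/5 + 19/17) = -168*78/85 = -13104/85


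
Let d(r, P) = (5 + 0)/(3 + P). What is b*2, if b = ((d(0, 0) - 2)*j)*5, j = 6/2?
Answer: -10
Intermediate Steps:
d(r, P) = 5/(3 + P)
j = 3 (j = 6*(1/2) = 3)
b = -5 (b = ((5/(3 + 0) - 2)*3)*5 = ((5/3 - 2)*3)*5 = -1/3*3*5 = -1*5 = -5)
b*2 = -5*2 = -10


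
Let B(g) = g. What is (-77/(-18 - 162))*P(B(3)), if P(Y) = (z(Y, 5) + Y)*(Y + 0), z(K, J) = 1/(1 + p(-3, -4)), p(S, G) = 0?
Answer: 77/15 ≈ 5.1333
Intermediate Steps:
z(K, J) = 1 (z(K, J) = 1/(1 + 0) = 1/1 = 1)
P(Y) = Y*(1 + Y) (P(Y) = (1 + Y)*(Y + 0) = (1 + Y)*Y = Y*(1 + Y))
(-77/(-18 - 162))*P(B(3)) = (-77/(-18 - 162))*(3*(1 + 3)) = (-77/(-180))*(3*4) = -77*(-1/180)*12 = (77/180)*12 = 77/15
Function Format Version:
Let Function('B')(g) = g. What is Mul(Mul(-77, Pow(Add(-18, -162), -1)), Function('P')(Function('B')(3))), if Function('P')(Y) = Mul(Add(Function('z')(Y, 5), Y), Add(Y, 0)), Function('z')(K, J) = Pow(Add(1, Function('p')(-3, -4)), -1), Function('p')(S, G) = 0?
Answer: Rational(77, 15) ≈ 5.1333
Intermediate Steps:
Function('z')(K, J) = 1 (Function('z')(K, J) = Pow(Add(1, 0), -1) = Pow(1, -1) = 1)
Function('P')(Y) = Mul(Y, Add(1, Y)) (Function('P')(Y) = Mul(Add(1, Y), Add(Y, 0)) = Mul(Add(1, Y), Y) = Mul(Y, Add(1, Y)))
Mul(Mul(-77, Pow(Add(-18, -162), -1)), Function('P')(Function('B')(3))) = Mul(Mul(-77, Pow(Add(-18, -162), -1)), Mul(3, Add(1, 3))) = Mul(Mul(-77, Pow(-180, -1)), Mul(3, 4)) = Mul(Mul(-77, Rational(-1, 180)), 12) = Mul(Rational(77, 180), 12) = Rational(77, 15)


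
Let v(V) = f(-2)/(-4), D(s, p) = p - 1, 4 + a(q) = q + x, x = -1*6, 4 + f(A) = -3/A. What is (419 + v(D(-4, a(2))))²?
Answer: 11269449/64 ≈ 1.7609e+5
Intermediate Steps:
f(A) = -4 - 3/A
x = -6
a(q) = -10 + q (a(q) = -4 + (q - 6) = -4 + (-6 + q) = -10 + q)
D(s, p) = -1 + p
v(V) = 5/8 (v(V) = (-4 - 3/(-2))/(-4) = (-4 - 3*(-½))*(-¼) = (-4 + 3/2)*(-¼) = -5/2*(-¼) = 5/8)
(419 + v(D(-4, a(2))))² = (419 + 5/8)² = (3357/8)² = 11269449/64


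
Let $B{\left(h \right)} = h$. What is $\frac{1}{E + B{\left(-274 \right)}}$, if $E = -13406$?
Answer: $- \frac{1}{13680} \approx -7.3099 \cdot 10^{-5}$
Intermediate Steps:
$\frac{1}{E + B{\left(-274 \right)}} = \frac{1}{-13406 - 274} = \frac{1}{-13680} = - \frac{1}{13680}$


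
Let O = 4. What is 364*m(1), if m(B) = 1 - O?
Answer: -1092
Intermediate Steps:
m(B) = -3 (m(B) = 1 - 1*4 = 1 - 4 = -3)
364*m(1) = 364*(-3) = -1092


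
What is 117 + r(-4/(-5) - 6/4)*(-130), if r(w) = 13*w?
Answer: 1300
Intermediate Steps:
117 + r(-4/(-5) - 6/4)*(-130) = 117 + (13*(-4/(-5) - 6/4))*(-130) = 117 + (13*(-4*(-⅕) - 6*¼))*(-130) = 117 + (13*(⅘ - 3/2))*(-130) = 117 + (13*(-7/10))*(-130) = 117 - 91/10*(-130) = 117 + 1183 = 1300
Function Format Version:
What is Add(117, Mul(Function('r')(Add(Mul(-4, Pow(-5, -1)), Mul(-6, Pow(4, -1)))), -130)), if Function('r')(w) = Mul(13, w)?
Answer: 1300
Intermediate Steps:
Add(117, Mul(Function('r')(Add(Mul(-4, Pow(-5, -1)), Mul(-6, Pow(4, -1)))), -130)) = Add(117, Mul(Mul(13, Add(Mul(-4, Pow(-5, -1)), Mul(-6, Pow(4, -1)))), -130)) = Add(117, Mul(Mul(13, Add(Mul(-4, Rational(-1, 5)), Mul(-6, Rational(1, 4)))), -130)) = Add(117, Mul(Mul(13, Add(Rational(4, 5), Rational(-3, 2))), -130)) = Add(117, Mul(Mul(13, Rational(-7, 10)), -130)) = Add(117, Mul(Rational(-91, 10), -130)) = Add(117, 1183) = 1300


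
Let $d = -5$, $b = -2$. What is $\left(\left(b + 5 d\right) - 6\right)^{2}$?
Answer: $1089$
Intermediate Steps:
$\left(\left(b + 5 d\right) - 6\right)^{2} = \left(\left(-2 + 5 \left(-5\right)\right) - 6\right)^{2} = \left(\left(-2 - 25\right) - 6\right)^{2} = \left(-27 - 6\right)^{2} = \left(-33\right)^{2} = 1089$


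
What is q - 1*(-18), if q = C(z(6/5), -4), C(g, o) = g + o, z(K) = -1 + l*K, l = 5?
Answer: 19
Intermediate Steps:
z(K) = -1 + 5*K
q = 1 (q = (-1 + 5*(6/5)) - 4 = (-1 + 6) - 4 = 5 - 4 = 1)
q - 1*(-18) = 1 - 1*(-18) = 1 + 18 = 19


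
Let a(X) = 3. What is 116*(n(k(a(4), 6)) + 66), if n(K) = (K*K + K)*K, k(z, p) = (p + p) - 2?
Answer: 135256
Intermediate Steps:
k(z, p) = -2 + 2*p (k(z, p) = 2*p - 2 = -2 + 2*p)
n(K) = K*(K + K**2) (n(K) = (K**2 + K)*K = (K + K**2)*K = K*(K + K**2))
116*(n(k(a(4), 6)) + 66) = 116*((-2 + 2*6)**2*(1 + (-2 + 2*6)) + 66) = 116*((-2 + 12)**2*(1 + (-2 + 12)) + 66) = 116*(10**2*(1 + 10) + 66) = 116*(100*11 + 66) = 116*(1100 + 66) = 116*1166 = 135256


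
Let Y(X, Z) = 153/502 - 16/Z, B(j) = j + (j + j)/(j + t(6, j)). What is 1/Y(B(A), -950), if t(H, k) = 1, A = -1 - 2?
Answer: 238450/76691 ≈ 3.1092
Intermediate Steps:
A = -3
B(j) = j + 2*j/(1 + j) (B(j) = j + (j + j)/(j + 1) = j + (2*j)/(1 + j) = j + 2*j/(1 + j))
Y(X, Z) = 153/502 - 16/Z (Y(X, Z) = 153*(1/502) - 16/Z = 153/502 - 16/Z)
1/Y(B(A), -950) = 1/(153/502 - 16/(-950)) = 1/(153/502 - 16*(-1/950)) = 1/(153/502 + 8/475) = 1/(76691/238450) = 238450/76691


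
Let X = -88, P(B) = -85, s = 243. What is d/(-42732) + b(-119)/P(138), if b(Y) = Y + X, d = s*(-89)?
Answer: 1187091/403580 ≈ 2.9414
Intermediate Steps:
d = -21627 (d = 243*(-89) = -21627)
b(Y) = -88 + Y (b(Y) = Y - 88 = -88 + Y)
d/(-42732) + b(-119)/P(138) = -21627/(-42732) + (-88 - 119)/(-85) = -21627*(-1/42732) - 207*(-1/85) = 2403/4748 + 207/85 = 1187091/403580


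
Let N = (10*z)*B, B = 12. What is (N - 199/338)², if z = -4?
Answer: 26386428721/114244 ≈ 2.3097e+5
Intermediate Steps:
N = -480 (N = (10*(-4))*12 = -40*12 = -480)
(N - 199/338)² = (-480 - 199/338)² = (-162439/338)² = 26386428721/114244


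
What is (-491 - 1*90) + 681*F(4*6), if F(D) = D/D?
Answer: 100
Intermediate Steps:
F(D) = 1
(-491 - 1*90) + 681*F(4*6) = (-491 - 1*90) + 681*1 = (-491 - 90) + 681 = -581 + 681 = 100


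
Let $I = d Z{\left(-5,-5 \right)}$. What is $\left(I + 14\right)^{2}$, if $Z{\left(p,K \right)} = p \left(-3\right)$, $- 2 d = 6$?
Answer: $961$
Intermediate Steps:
$d = -3$ ($d = \left(- \frac{1}{2}\right) 6 = -3$)
$Z{\left(p,K \right)} = - 3 p$
$I = -45$ ($I = - 3 \left(\left(-3\right) \left(-5\right)\right) = \left(-3\right) 15 = -45$)
$\left(I + 14\right)^{2} = \left(-45 + 14\right)^{2} = \left(-31\right)^{2} = 961$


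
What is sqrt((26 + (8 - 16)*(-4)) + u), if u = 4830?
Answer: 2*sqrt(1222) ≈ 69.914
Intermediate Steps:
sqrt((26 + (8 - 16)*(-4)) + u) = sqrt((26 + (8 - 16)*(-4)) + 4830) = sqrt((26 - 8*(-4)) + 4830) = sqrt((26 + 32) + 4830) = sqrt(58 + 4830) = sqrt(4888) = 2*sqrt(1222)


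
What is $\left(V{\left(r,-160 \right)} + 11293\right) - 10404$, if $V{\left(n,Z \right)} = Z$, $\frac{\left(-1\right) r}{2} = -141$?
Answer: $729$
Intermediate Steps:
$r = 282$ ($r = \left(-2\right) \left(-141\right) = 282$)
$\left(V{\left(r,-160 \right)} + 11293\right) - 10404 = \left(-160 + 11293\right) - 10404 = 11133 - 10404 = 729$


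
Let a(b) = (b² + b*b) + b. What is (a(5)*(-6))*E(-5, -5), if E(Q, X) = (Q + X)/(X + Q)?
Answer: -330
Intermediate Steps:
a(b) = b + 2*b² (a(b) = (b² + b²) + b = 2*b² + b = b + 2*b²)
E(Q, X) = 1 (E(Q, X) = (Q + X)/(Q + X) = 1)
(a(5)*(-6))*E(-5, -5) = ((5*(1 + 2*5))*(-6))*1 = ((5*(1 + 10))*(-6))*1 = ((5*11)*(-6))*1 = (55*(-6))*1 = -330*1 = -330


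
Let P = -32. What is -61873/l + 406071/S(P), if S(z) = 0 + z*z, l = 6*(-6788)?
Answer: 2075227205/5213184 ≈ 398.07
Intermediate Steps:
l = -40728
S(z) = z² (S(z) = 0 + z² = z²)
-61873/l + 406071/S(P) = -61873/(-40728) + 406071/((-32)²) = -61873*(-1/40728) + 406071/1024 = 61873/40728 + 406071*(1/1024) = 61873/40728 + 406071/1024 = 2075227205/5213184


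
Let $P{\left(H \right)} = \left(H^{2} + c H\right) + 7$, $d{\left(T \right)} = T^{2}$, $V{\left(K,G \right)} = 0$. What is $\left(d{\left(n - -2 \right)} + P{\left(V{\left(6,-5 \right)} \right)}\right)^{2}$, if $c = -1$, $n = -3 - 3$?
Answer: $529$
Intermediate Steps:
$n = -6$ ($n = -3 - 3 = -6$)
$P{\left(H \right)} = 7 + H^{2} - H$ ($P{\left(H \right)} = \left(H^{2} - H\right) + 7 = 7 + H^{2} - H$)
$\left(d{\left(n - -2 \right)} + P{\left(V{\left(6,-5 \right)} \right)}\right)^{2} = \left(\left(-6 - -2\right)^{2} + \left(7 + 0^{2} - 0\right)\right)^{2} = \left(\left(-6 + 2\right)^{2} + \left(7 + 0 + 0\right)\right)^{2} = \left(\left(-4\right)^{2} + 7\right)^{2} = \left(16 + 7\right)^{2} = 23^{2} = 529$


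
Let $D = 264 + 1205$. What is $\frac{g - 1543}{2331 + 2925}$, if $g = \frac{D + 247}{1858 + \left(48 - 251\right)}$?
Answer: $- \frac{2551949}{8698680} \approx -0.29337$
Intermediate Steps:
$D = 1469$
$g = \frac{1716}{1655}$ ($g = \frac{1469 + 247}{1858 + \left(48 - 251\right)} = \frac{1716}{1858 + \left(48 - 251\right)} = \frac{1716}{1858 - 203} = \frac{1716}{1655} \approx 1.0369$)
$\frac{g - 1543}{2331 + 2925} = \frac{\frac{1716}{1655} - 1543}{2331 + 2925} = - \frac{2551949}{1655 \cdot 5256} = \left(- \frac{2551949}{1655}\right) \frac{1}{5256} = - \frac{2551949}{8698680}$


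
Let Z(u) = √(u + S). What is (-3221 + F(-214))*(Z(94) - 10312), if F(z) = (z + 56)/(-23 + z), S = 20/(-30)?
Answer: 99624232/3 - 19322*√210/9 ≈ 3.3177e+7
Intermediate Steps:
S = -⅔ (S = 20*(-1/30) = -⅔ ≈ -0.66667)
F(z) = (56 + z)/(-23 + z)
Z(u) = √(-⅔ + u) (Z(u) = √(u - ⅔) = √(-⅔ + u))
(-3221 + F(-214))*(Z(94) - 10312) = (-3221 + (56 - 214)/(-23 - 214))*(√(-6 + 9*94)/3 - 10312) = (-3221 - 158/(-237))*(√(-6 + 846)/3 - 10312) = (-3221 - 1/237*(-158))*(√840/3 - 10312) = (-3221 + ⅔)*((2*√210)/3 - 10312) = -9661*(2*√210/3 - 10312)/3 = -9661*(-10312 + 2*√210/3)/3 = 99624232/3 - 19322*√210/9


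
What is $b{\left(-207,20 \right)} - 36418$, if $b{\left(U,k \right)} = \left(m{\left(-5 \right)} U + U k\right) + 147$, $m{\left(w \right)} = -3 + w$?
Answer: $-38755$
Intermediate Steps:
$b{\left(U,k \right)} = 147 - 8 U + U k$ ($b{\left(U,k \right)} = \left(\left(-3 - 5\right) U + U k\right) + 147 = \left(- 8 U + U k\right) + 147 = 147 - 8 U + U k$)
$b{\left(-207,20 \right)} - 36418 = \left(147 - -1656 - 4140\right) - 36418 = \left(147 + 1656 - 4140\right) - 36418 = -2337 - 36418 = -38755$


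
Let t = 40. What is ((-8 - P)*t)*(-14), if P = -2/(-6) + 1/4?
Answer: 14420/3 ≈ 4806.7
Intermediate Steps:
P = 7/12 (P = -2*(-⅙) + 1*(¼) = ⅓ + ¼ = 7/12 ≈ 0.58333)
((-8 - P)*t)*(-14) = ((-8 - 1*7/12)*40)*(-14) = ((-8 - 7/12)*40)*(-14) = -103/12*40*(-14) = -1030/3*(-14) = 14420/3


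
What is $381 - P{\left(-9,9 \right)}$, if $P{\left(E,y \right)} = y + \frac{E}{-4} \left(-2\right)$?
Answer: $\frac{753}{2} \approx 376.5$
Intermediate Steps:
$P{\left(E,y \right)} = y + \frac{E}{2}$ ($P{\left(E,y \right)} = y + E \left(- \frac{1}{4}\right) \left(-2\right) = y + - \frac{E}{4} \left(-2\right) = y + \frac{E}{2}$)
$381 - P{\left(-9,9 \right)} = 381 - \left(9 + \frac{1}{2} \left(-9\right)\right) = 381 - \left(9 - \frac{9}{2}\right) = 381 - \frac{9}{2} = \frac{753}{2}$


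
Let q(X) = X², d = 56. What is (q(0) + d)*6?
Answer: 336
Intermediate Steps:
(q(0) + d)*6 = (0² + 56)*6 = (0 + 56)*6 = 56*6 = 336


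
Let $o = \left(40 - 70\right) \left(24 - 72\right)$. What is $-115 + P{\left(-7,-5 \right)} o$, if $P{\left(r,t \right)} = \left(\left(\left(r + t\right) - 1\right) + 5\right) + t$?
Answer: $-18835$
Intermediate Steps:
$P{\left(r,t \right)} = 4 + r + 2 t$ ($P{\left(r,t \right)} = \left(\left(-1 + r + t\right) + 5\right) + t = \left(4 + r + t\right) + t = 4 + r + 2 t$)
$o = 1440$ ($o = \left(-30\right) \left(-48\right) = 1440$)
$-115 + P{\left(-7,-5 \right)} o = -115 + \left(4 - 7 + 2 \left(-5\right)\right) 1440 = -115 + \left(4 - 7 - 10\right) 1440 = -115 - 18720 = -18835$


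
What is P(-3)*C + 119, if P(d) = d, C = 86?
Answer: -139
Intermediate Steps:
P(-3)*C + 119 = -3*86 + 119 = -258 + 119 = -139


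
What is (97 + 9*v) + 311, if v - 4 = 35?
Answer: 759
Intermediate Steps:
v = 39 (v = 4 + 35 = 39)
(97 + 9*v) + 311 = (97 + 9*39) + 311 = (97 + 351) + 311 = 448 + 311 = 759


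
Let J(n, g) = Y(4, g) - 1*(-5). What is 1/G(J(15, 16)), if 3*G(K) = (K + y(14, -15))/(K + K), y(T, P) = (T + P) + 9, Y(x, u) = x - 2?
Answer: 14/5 ≈ 2.8000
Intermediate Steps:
Y(x, u) = -2 + x
y(T, P) = 9 + P + T (y(T, P) = (P + T) + 9 = 9 + P + T)
J(n, g) = 7 (J(n, g) = (-2 + 4) - 1*(-5) = 2 + 5 = 7)
G(K) = (8 + K)/(6*K) (G(K) = ((K + (9 - 15 + 14))/(K + K))/3 = ((K + 8)/((2*K)))/3 = ((8 + K)*(1/(2*K)))/3 = ((8 + K)/(2*K))/3 = (8 + K)/(6*K))
1/G(J(15, 16)) = 1/((⅙)*(8 + 7)/7) = 1/((⅙)*(⅐)*15) = 1/(5/14) = 14/5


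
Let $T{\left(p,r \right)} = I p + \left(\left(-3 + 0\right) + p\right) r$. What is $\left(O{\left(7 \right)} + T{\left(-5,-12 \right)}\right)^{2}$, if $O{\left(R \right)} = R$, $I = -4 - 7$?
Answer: $24964$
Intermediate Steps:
$I = -11$ ($I = -4 - 7 = -11$)
$T{\left(p,r \right)} = - 11 p + r \left(-3 + p\right)$ ($T{\left(p,r \right)} = - 11 p + \left(\left(-3 + 0\right) + p\right) r = - 11 p + \left(-3 + p\right) r = - 11 p + r \left(-3 + p\right)$)
$\left(O{\left(7 \right)} + T{\left(-5,-12 \right)}\right)^{2} = \left(7 - -151\right)^{2} = \left(7 + \left(55 + 36 + 60\right)\right)^{2} = \left(7 + 151\right)^{2} = 158^{2} = 24964$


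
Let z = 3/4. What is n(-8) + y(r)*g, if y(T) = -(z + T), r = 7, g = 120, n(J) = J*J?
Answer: -866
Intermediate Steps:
n(J) = J**2
z = 3/4 (z = 3*(1/4) = 3/4 ≈ 0.75000)
y(T) = -3/4 - T (y(T) = -(3/4 + T) = -3/4 - T)
n(-8) + y(r)*g = (-8)**2 + (-3/4 - 1*7)*120 = 64 + (-3/4 - 7)*120 = 64 - 31/4*120 = 64 - 930 = -866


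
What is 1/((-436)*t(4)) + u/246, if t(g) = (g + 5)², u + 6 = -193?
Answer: -1171355/1447956 ≈ -0.80897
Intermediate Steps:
u = -199 (u = -6 - 193 = -199)
t(g) = (5 + g)²
1/((-436)*t(4)) + u/246 = 1/((-436)*((5 + 4)²)) - 199/246 = -1/(436*(9²)) - 199*1/246 = -1/436/81 - 199/246 = -1/436*1/81 - 199/246 = -1/35316 - 199/246 = -1171355/1447956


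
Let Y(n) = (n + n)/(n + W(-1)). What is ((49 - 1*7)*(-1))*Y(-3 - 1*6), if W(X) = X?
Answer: -378/5 ≈ -75.600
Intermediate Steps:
Y(n) = 2*n/(-1 + n) (Y(n) = (n + n)/(n - 1) = (2*n)/(-1 + n) = 2*n/(-1 + n))
((49 - 1*7)*(-1))*Y(-3 - 1*6) = ((49 - 1*7)*(-1))*(2*(-3 - 1*6)/(-1 + (-3 - 1*6))) = ((49 - 7)*(-1))*(2*(-3 - 6)/(-1 + (-3 - 6))) = (42*(-1))*(2*(-9)/(-1 - 9)) = -84*(-9)/(-10) = -84*(-9)*(-1)/10 = -42*9/5 = -378/5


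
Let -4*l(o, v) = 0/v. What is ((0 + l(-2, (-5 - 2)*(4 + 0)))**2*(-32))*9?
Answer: 0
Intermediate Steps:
l(o, v) = 0 (l(o, v) = -0/v = -1/4*0 = 0)
((0 + l(-2, (-5 - 2)*(4 + 0)))**2*(-32))*9 = ((0 + 0)**2*(-32))*9 = (0**2*(-32))*9 = (0*(-32))*9 = 0*9 = 0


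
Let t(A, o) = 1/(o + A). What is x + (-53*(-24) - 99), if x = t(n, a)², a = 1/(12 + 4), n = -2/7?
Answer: 745669/625 ≈ 1193.1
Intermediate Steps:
n = -2/7 (n = -2*⅐ = -2/7 ≈ -0.28571)
a = 1/16 ≈ 0.062500
t(A, o) = 1/(A + o)
x = 12544/625 (x = (1/(-2/7 + 1/16))² = (1/(-25/112))² = (-112/25)² = 12544/625 ≈ 20.070)
x + (-53*(-24) - 99) = 12544/625 + (-53*(-24) - 99) = 12544/625 + (1272 - 99) = 12544/625 + 1173 = 745669/625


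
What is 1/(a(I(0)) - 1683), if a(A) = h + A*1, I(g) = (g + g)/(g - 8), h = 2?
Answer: -1/1681 ≈ -0.00059488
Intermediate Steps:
I(g) = 2*g/(-8 + g) (I(g) = (2*g)/(-8 + g) = 2*g/(-8 + g))
a(A) = 2 + A (a(A) = 2 + A*1 = 2 + A)
1/(a(I(0)) - 1683) = 1/((2 + 2*0/(-8 + 0)) - 1683) = 1/((2 + 2*0/(-8)) - 1683) = 1/((2 + 2*0*(-⅛)) - 1683) = 1/((2 + 0) - 1683) = 1/(2 - 1683) = 1/(-1681) = -1/1681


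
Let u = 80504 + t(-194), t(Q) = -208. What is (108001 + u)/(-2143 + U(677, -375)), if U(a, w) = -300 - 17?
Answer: -188297/2460 ≈ -76.543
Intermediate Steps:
U(a, w) = -317
u = 80296 (u = 80504 - 208 = 80296)
(108001 + u)/(-2143 + U(677, -375)) = (108001 + 80296)/(-2143 - 317) = 188297/(-2460) = 188297*(-1/2460) = -188297/2460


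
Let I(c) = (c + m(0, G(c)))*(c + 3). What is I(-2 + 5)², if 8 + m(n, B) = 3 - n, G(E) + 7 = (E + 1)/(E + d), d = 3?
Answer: 144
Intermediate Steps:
G(E) = -7 + (1 + E)/(3 + E) (G(E) = -7 + (E + 1)/(E + 3) = -7 + (1 + E)/(3 + E))
m(n, B) = -5 - n (m(n, B) = -8 + (3 - n) = -5 - n)
I(c) = (-5 + c)*(3 + c) (I(c) = (c + (-5 - 1*0))*(c + 3) = (c + (-5 + 0))*(3 + c) = (c - 5)*(3 + c) = (-5 + c)*(3 + c))
I(-2 + 5)² = (-15 + (-2 + 5)² - 2*(-2 + 5))² = (-15 + 3² - 2*3)² = (-15 + 9 - 6)² = (-12)² = 144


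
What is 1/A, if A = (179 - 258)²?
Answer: 1/6241 ≈ 0.00016023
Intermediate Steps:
A = 6241 (A = (-79)² = 6241)
1/A = 1/6241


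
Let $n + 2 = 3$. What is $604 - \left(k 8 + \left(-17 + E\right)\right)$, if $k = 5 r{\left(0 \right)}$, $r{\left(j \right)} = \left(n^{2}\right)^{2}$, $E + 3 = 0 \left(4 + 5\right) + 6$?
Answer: $578$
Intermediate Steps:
$n = 1$ ($n = -2 + 3 = 1$)
$E = 3$ ($E = -3 + \left(0 \left(4 + 5\right) + 6\right) = -3 + \left(0 \cdot 9 + 6\right) = -3 + \left(0 + 6\right) = -3 + 6 = 3$)
$r{\left(j \right)} = 1$ ($r{\left(j \right)} = \left(1^{2}\right)^{2} = 1^{2} = 1$)
$k = 5$ ($k = 5 \cdot 1 = 5$)
$604 - \left(k 8 + \left(-17 + E\right)\right) = 604 - \left(5 \cdot 8 + \left(-17 + 3\right)\right) = 604 - \left(40 - 14\right) = 604 - 26 = 578$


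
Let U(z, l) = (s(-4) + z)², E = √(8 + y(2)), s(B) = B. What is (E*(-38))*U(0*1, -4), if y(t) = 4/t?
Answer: -608*√10 ≈ -1922.7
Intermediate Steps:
E = √10 (E = √(8 + 4/2) = √(8 + 4*(½)) = √(8 + 2) = √10 ≈ 3.1623)
U(z, l) = (-4 + z)²
(E*(-38))*U(0*1, -4) = (√10*(-38))*(-4 + 0*1)² = (-38*√10)*(-4 + 0)² = -38*√10*(-4)² = -38*√10*16 = -608*√10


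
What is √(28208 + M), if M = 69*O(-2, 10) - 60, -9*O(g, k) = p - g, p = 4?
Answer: √28102 ≈ 167.64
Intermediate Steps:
O(g, k) = -4/9 + g/9 (O(g, k) = -(4 - g)/9 = -4/9 + g/9)
M = -106 (M = 69*(-4/9 + (⅑)*(-2)) - 60 = 69*(-4/9 - 2/9) - 60 = 69*(-⅔) - 60 = -46 - 60 = -106)
√(28208 + M) = √(28208 - 106) = √28102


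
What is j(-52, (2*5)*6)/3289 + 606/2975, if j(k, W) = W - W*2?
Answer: 1814634/9784775 ≈ 0.18545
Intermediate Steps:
j(k, W) = -W (j(k, W) = W - 2*W = -W)
j(-52, (2*5)*6)/3289 + 606/2975 = -2*5*6/3289 + 606/2975 = -10*6*(1/3289) + 606*(1/2975) = -1*60*(1/3289) + 606/2975 = -60*1/3289 + 606/2975 = -60/3289 + 606/2975 = 1814634/9784775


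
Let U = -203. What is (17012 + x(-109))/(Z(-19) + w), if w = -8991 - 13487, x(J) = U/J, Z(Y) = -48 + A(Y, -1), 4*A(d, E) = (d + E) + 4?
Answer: -1854511/2455770 ≈ -0.75517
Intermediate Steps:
A(d, E) = 1 + E/4 + d/4 (A(d, E) = ((d + E) + 4)/4 = ((E + d) + 4)/4 = (4 + E + d)/4 = 1 + E/4 + d/4)
Z(Y) = -189/4 + Y/4 (Z(Y) = -48 + (1 + (¼)*(-1) + Y/4) = -48 + (1 - ¼ + Y/4) = -48 + (¾ + Y/4) = -189/4 + Y/4)
x(J) = -203/J
w = -22478
(17012 + x(-109))/(Z(-19) + w) = (17012 - 203/(-109))/((-189/4 + (¼)*(-19)) - 22478) = (17012 - 203*(-1/109))/((-189/4 - 19/4) - 22478) = (17012 + 203/109)/(-52 - 22478) = (1854511/109)/(-22530) = (1854511/109)*(-1/22530) = -1854511/2455770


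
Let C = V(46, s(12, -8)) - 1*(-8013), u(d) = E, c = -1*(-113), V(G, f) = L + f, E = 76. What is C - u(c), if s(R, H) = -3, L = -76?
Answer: 7858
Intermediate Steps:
V(G, f) = -76 + f
c = 113
u(d) = 76
C = 7934 (C = (-76 - 3) - 1*(-8013) = -79 + 8013 = 7934)
C - u(c) = 7934 - 1*76 = 7934 - 76 = 7858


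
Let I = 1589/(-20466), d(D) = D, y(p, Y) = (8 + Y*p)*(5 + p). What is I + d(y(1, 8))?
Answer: 1963147/20466 ≈ 95.922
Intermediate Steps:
y(p, Y) = (5 + p)*(8 + Y*p)
I = -1589/20466 (I = 1589*(-1/20466) = -1589/20466 ≈ -0.077641)
I + d(y(1, 8)) = -1589/20466 + (40 + 8*1 + 8*1² + 5*8*1) = -1589/20466 + (40 + 8 + 8*1 + 40) = -1589/20466 + (40 + 8 + 8 + 40) = -1589/20466 + 96 = 1963147/20466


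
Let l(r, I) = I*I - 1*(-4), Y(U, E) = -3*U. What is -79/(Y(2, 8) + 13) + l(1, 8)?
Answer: 397/7 ≈ 56.714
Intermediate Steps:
l(r, I) = 4 + I² (l(r, I) = I² + 4 = 4 + I²)
-79/(Y(2, 8) + 13) + l(1, 8) = -79/(-3*2 + 13) + (4 + 8²) = -79/(-6 + 13) + (4 + 64) = -79/7 + 68 = 397/7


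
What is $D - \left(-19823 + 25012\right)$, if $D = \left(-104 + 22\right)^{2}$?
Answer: $1535$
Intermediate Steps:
$D = 6724$ ($D = \left(-82\right)^{2} = 6724$)
$D - \left(-19823 + 25012\right) = 6724 - \left(-19823 + 25012\right) = 6724 - 5189 = 1535$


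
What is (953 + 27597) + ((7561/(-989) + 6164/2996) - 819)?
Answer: 20537904151/740761 ≈ 27725.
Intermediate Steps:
(953 + 27597) + ((7561/(-989) + 6164/2996) - 819) = 28550 + ((7561*(-1/989) + 6164*(1/2996)) - 819) = 28550 + ((-7561/989 + 1541/749) - 819) = 28550 + (-4139140/740761 - 819) = 28550 - 610822399/740761 = 20537904151/740761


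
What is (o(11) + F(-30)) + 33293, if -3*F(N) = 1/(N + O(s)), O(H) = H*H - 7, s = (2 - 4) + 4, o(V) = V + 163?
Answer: 3313234/99 ≈ 33467.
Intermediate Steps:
o(V) = 163 + V
s = 2 (s = -2 + 4 = 2)
O(H) = -7 + H² (O(H) = H² - 7 = -7 + H²)
F(N) = -1/(3*(-3 + N)) (F(N) = -1/(3*(N + (-7 + 2²))) = -1/(3*(N + (-7 + 4))) = -1/(3*(N - 3)) = -1/(3*(-3 + N)))
(o(11) + F(-30)) + 33293 = ((163 + 11) - 1/(-9 + 3*(-30))) + 33293 = (174 - 1/(-9 - 90)) + 33293 = (174 - 1/(-99)) + 33293 = (174 - 1*(-1/99)) + 33293 = (174 + 1/99) + 33293 = 17227/99 + 33293 = 3313234/99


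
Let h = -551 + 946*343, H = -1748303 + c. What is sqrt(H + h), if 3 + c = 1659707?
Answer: 8*sqrt(3677) ≈ 485.11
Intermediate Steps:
c = 1659704 (c = -3 + 1659707 = 1659704)
H = -88599 (H = -1748303 + 1659704 = -88599)
h = 323927 (h = -551 + 324478 = 323927)
sqrt(H + h) = sqrt(-88599 + 323927) = sqrt(235328) = 8*sqrt(3677)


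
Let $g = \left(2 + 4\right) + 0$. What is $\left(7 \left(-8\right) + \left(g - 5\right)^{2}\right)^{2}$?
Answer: $3025$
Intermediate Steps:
$g = 6$ ($g = 6 + 0 = 6$)
$\left(7 \left(-8\right) + \left(g - 5\right)^{2}\right)^{2} = \left(7 \left(-8\right) + \left(6 - 5\right)^{2}\right)^{2} = \left(-56 + 1^{2}\right)^{2} = \left(-56 + 1\right)^{2} = \left(-55\right)^{2} = 3025$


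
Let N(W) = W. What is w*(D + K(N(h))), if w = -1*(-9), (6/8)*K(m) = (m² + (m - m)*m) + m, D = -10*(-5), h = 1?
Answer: 474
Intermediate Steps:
D = 50
K(m) = 4*m/3 + 4*m²/3 (K(m) = 4*((m² + (m - m)*m) + m)/3 = 4*((m² + 0*m) + m)/3 = 4*((m² + 0) + m)/3 = 4*(m² + m)/3 = 4*(m + m²)/3 = 4*m/3 + 4*m²/3)
w = 9
w*(D + K(N(h))) = 9*(50 + (4/3)*1*(1 + 1)) = 9*(50 + (4/3)*1*2) = 9*(50 + 8/3) = 9*(158/3) = 474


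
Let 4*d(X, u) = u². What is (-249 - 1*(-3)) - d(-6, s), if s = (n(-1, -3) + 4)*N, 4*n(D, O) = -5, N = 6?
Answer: -5025/16 ≈ -314.06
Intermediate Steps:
n(D, O) = -5/4 (n(D, O) = (¼)*(-5) = -5/4)
s = 33/2 (s = (-5/4 + 4)*6 = (11/4)*6 = 33/2 ≈ 16.500)
d(X, u) = u²/4
(-249 - 1*(-3)) - d(-6, s) = (-249 - 1*(-3)) - (33/2)²/4 = (-249 + 3) - 1089/(4*4) = -246 - 1*1089/16 = -246 - 1089/16 = -5025/16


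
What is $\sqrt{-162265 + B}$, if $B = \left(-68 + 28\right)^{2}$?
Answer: $i \sqrt{160665} \approx 400.83 i$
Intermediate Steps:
$B = 1600$ ($B = \left(-40\right)^{2} = 1600$)
$\sqrt{-162265 + B} = \sqrt{-162265 + 1600} = \sqrt{-160665} = i \sqrt{160665}$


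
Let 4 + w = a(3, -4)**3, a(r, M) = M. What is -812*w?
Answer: 55216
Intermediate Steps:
w = -68 (w = -4 + (-4)**3 = -4 - 64 = -68)
-812*w = -812*(-68) = 55216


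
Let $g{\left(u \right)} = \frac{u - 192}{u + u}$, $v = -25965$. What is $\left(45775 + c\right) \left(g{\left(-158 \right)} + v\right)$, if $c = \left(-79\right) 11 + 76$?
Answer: $- \frac{92264716845}{79} \approx -1.1679 \cdot 10^{9}$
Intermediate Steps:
$g{\left(u \right)} = \frac{-192 + u}{2 u}$
$c = -793$ ($c = -869 + 76 = -793$)
$\left(45775 + c\right) \left(g{\left(-158 \right)} + v\right) = \left(45775 - 793\right) \left(\frac{-192 - 158}{2 \left(-158\right)} - 25965\right) = 44982 \left(\frac{1}{2} \left(- \frac{1}{158}\right) \left(-350\right) - 25965\right) = 44982 \left(\frac{175}{158} - 25965\right) = 44982 \left(- \frac{4102295}{158}\right) = - \frac{92264716845}{79}$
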